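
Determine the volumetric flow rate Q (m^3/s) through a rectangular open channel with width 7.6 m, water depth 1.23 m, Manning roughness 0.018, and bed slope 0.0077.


For a rectangular channel, the cross-sectional area A = b * y = 7.6 * 1.23 = 9.35 m^2.
The wetted perimeter P = b + 2y = 7.6 + 2*1.23 = 10.06 m.
Hydraulic radius R = A/P = 9.35/10.06 = 0.9292 m.
Velocity V = (1/n)*R^(2/3)*S^(1/2) = (1/0.018)*0.9292^(2/3)*0.0077^(1/2) = 4.6422 m/s.
Discharge Q = A * V = 9.35 * 4.6422 = 43.395 m^3/s.

43.395


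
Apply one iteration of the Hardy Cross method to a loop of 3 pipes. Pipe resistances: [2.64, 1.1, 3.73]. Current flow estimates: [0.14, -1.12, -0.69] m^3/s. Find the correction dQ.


Numerator terms (r*Q*|Q|): 2.64*0.14*|0.14| = 0.0517; 1.1*-1.12*|-1.12| = -1.3798; 3.73*-0.69*|-0.69| = -1.7759.
Sum of numerator = -3.1039.
Denominator terms (r*|Q|): 2.64*|0.14| = 0.3696; 1.1*|-1.12| = 1.232; 3.73*|-0.69| = 2.5737.
2 * sum of denominator = 2 * 4.1753 = 8.3506.
dQ = --3.1039 / 8.3506 = 0.3717 m^3/s.

0.3717


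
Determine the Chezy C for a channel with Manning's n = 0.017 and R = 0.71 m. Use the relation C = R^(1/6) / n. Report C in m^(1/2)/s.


The Chezy coefficient relates to Manning's n through C = R^(1/6) / n.
R^(1/6) = 0.71^(1/6) = 0.944517.
C = 0.944517 / 0.017 = 55.56 m^(1/2)/s.

55.56


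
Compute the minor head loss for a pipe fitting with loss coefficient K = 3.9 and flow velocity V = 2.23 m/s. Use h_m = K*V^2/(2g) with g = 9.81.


Minor loss formula: h_m = K * V^2/(2g).
V^2 = 2.23^2 = 4.9729.
V^2/(2g) = 4.9729 / 19.62 = 0.2535 m.
h_m = 3.9 * 0.2535 = 0.9885 m.

0.9885


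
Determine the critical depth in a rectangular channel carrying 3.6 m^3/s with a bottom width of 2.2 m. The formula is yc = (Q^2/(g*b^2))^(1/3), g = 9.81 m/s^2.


Using yc = (Q^2 / (g * b^2))^(1/3):
Q^2 = 3.6^2 = 12.96.
g * b^2 = 9.81 * 2.2^2 = 9.81 * 4.84 = 47.48.
Q^2 / (g*b^2) = 12.96 / 47.48 = 0.273.
yc = 0.273^(1/3) = 0.6487 m.

0.6487


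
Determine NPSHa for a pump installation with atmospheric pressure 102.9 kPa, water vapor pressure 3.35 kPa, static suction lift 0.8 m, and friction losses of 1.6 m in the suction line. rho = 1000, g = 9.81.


NPSHa = p_atm/(rho*g) - z_s - hf_s - p_vap/(rho*g).
p_atm/(rho*g) = 102.9*1000 / (1000*9.81) = 10.489 m.
p_vap/(rho*g) = 3.35*1000 / (1000*9.81) = 0.341 m.
NPSHa = 10.489 - 0.8 - 1.6 - 0.341
      = 7.75 m.

7.75


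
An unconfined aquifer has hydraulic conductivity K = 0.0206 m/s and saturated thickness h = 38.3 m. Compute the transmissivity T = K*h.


Transmissivity is defined as T = K * h.
T = 0.0206 * 38.3
  = 0.789 m^2/s.

0.789


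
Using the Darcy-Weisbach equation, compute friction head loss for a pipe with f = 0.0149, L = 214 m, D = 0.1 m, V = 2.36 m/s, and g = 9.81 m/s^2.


Darcy-Weisbach equation: h_f = f * (L/D) * V^2/(2g).
f * L/D = 0.0149 * 214/0.1 = 31.886.
V^2/(2g) = 2.36^2 / (2*9.81) = 5.5696 / 19.62 = 0.2839 m.
h_f = 31.886 * 0.2839 = 9.052 m.

9.052


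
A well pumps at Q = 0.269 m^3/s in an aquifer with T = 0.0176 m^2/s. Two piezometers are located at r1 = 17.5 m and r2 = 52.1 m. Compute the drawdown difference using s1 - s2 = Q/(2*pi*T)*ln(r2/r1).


Thiem equation: s1 - s2 = Q/(2*pi*T) * ln(r2/r1).
ln(r2/r1) = ln(52.1/17.5) = 1.091.
Q/(2*pi*T) = 0.269 / (2*pi*0.0176) = 0.269 / 0.1106 = 2.4325.
s1 - s2 = 2.4325 * 1.091 = 2.6538 m.

2.6538


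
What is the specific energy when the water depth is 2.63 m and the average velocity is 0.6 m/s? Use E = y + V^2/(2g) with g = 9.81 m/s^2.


Specific energy E = y + V^2/(2g).
Velocity head = V^2/(2g) = 0.6^2 / (2*9.81) = 0.36 / 19.62 = 0.0183 m.
E = 2.63 + 0.0183 = 2.6483 m.

2.6483


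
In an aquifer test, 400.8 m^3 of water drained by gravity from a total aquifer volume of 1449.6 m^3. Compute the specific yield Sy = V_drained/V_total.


Specific yield Sy = Volume drained / Total volume.
Sy = 400.8 / 1449.6
   = 0.2765.

0.2765


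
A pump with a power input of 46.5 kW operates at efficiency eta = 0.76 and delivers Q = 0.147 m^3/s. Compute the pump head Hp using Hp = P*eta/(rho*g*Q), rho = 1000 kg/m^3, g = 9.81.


Pump head formula: Hp = P * eta / (rho * g * Q).
Numerator: P * eta = 46.5 * 1000 * 0.76 = 35340.0 W.
Denominator: rho * g * Q = 1000 * 9.81 * 0.147 = 1442.07.
Hp = 35340.0 / 1442.07 = 24.51 m.

24.51


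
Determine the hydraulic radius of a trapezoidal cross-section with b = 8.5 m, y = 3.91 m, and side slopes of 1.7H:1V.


For a trapezoidal section with side slope z:
A = (b + z*y)*y = (8.5 + 1.7*3.91)*3.91 = 59.225 m^2.
P = b + 2*y*sqrt(1 + z^2) = 8.5 + 2*3.91*sqrt(1 + 1.7^2) = 23.923 m.
R = A/P = 59.225 / 23.923 = 2.4756 m.

2.4756


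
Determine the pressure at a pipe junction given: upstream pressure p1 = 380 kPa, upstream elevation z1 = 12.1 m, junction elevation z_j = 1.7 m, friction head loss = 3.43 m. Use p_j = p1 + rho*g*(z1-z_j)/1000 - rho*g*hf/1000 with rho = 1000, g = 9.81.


Junction pressure: p_j = p1 + rho*g*(z1 - z_j)/1000 - rho*g*hf/1000.
Elevation term = 1000*9.81*(12.1 - 1.7)/1000 = 102.024 kPa.
Friction term = 1000*9.81*3.43/1000 = 33.648 kPa.
p_j = 380 + 102.024 - 33.648 = 448.38 kPa.

448.38


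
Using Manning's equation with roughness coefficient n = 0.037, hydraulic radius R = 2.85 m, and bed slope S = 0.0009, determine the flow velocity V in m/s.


Manning's equation gives V = (1/n) * R^(2/3) * S^(1/2).
First, compute R^(2/3) = 2.85^(2/3) = 2.0102.
Next, S^(1/2) = 0.0009^(1/2) = 0.03.
Then 1/n = 1/0.037 = 27.03.
V = 27.03 * 2.0102 * 0.03 = 1.6299 m/s.

1.6299


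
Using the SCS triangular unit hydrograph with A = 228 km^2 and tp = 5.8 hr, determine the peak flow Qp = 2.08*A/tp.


SCS formula: Qp = 2.08 * A / tp.
Qp = 2.08 * 228 / 5.8
   = 474.24 / 5.8
   = 81.77 m^3/s per cm.

81.77


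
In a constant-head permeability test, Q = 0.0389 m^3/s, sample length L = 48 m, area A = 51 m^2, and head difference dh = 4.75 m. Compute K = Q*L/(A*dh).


From K = Q*L / (A*dh):
Numerator: Q*L = 0.0389 * 48 = 1.8672.
Denominator: A*dh = 51 * 4.75 = 242.25.
K = 1.8672 / 242.25 = 0.007708 m/s.

0.007708


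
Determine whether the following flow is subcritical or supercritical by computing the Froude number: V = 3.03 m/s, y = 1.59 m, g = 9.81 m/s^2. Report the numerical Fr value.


The Froude number is defined as Fr = V / sqrt(g*y).
g*y = 9.81 * 1.59 = 15.5979.
sqrt(g*y) = sqrt(15.5979) = 3.9494.
Fr = 3.03 / 3.9494 = 0.7672.
Since Fr < 1, the flow is subcritical.

0.7672


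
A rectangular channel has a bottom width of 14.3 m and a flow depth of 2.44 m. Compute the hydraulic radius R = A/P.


For a rectangular section:
Flow area A = b * y = 14.3 * 2.44 = 34.89 m^2.
Wetted perimeter P = b + 2y = 14.3 + 2*2.44 = 19.18 m.
Hydraulic radius R = A/P = 34.89 / 19.18 = 1.8192 m.

1.8192


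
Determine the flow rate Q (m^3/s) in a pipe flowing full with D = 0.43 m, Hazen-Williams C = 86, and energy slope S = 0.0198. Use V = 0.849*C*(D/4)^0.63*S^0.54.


For a full circular pipe, R = D/4 = 0.43/4 = 0.1075 m.
V = 0.849 * 86 * 0.1075^0.63 * 0.0198^0.54
  = 0.849 * 86 * 0.245351 * 0.120282
  = 2.1547 m/s.
Pipe area A = pi*D^2/4 = pi*0.43^2/4 = 0.1452 m^2.
Q = A * V = 0.1452 * 2.1547 = 0.3129 m^3/s.

0.3129


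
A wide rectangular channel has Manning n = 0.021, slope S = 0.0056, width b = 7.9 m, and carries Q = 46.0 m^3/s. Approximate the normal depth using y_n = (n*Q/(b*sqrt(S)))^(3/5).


We use the wide-channel approximation y_n = (n*Q/(b*sqrt(S)))^(3/5).
sqrt(S) = sqrt(0.0056) = 0.074833.
Numerator: n*Q = 0.021 * 46.0 = 0.966.
Denominator: b*sqrt(S) = 7.9 * 0.074833 = 0.591181.
arg = 1.634.
y_n = 1.634^(3/5) = 1.3426 m.

1.3426


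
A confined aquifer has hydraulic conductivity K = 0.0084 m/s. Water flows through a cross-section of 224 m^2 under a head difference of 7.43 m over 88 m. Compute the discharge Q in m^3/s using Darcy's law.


Darcy's law: Q = K * A * i, where i = dh/L.
Hydraulic gradient i = 7.43 / 88 = 0.084432.
Q = 0.0084 * 224 * 0.084432
  = 0.1589 m^3/s.

0.1589


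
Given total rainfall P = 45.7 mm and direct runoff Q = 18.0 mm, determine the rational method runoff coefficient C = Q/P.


The runoff coefficient C = runoff depth / rainfall depth.
C = 18.0 / 45.7
  = 0.3939.

0.3939


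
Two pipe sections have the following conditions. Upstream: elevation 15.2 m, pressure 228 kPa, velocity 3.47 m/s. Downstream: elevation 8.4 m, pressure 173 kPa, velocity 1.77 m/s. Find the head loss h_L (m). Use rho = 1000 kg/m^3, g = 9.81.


Total head at each section: H = z + p/(rho*g) + V^2/(2g).
H1 = 15.2 + 228*1000/(1000*9.81) + 3.47^2/(2*9.81)
   = 15.2 + 23.242 + 0.6137
   = 39.055 m.
H2 = 8.4 + 173*1000/(1000*9.81) + 1.77^2/(2*9.81)
   = 8.4 + 17.635 + 0.1597
   = 26.195 m.
h_L = H1 - H2 = 39.055 - 26.195 = 12.861 m.

12.861


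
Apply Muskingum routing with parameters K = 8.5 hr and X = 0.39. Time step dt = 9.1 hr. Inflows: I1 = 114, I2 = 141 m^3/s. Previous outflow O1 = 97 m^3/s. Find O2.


Muskingum coefficients:
denom = 2*K*(1-X) + dt = 2*8.5*(1-0.39) + 9.1 = 19.47.
C0 = (dt - 2*K*X)/denom = (9.1 - 2*8.5*0.39)/19.47 = 0.1269.
C1 = (dt + 2*K*X)/denom = (9.1 + 2*8.5*0.39)/19.47 = 0.8079.
C2 = (2*K*(1-X) - dt)/denom = 0.0652.
O2 = C0*I2 + C1*I1 + C2*O1
   = 0.1269*141 + 0.8079*114 + 0.0652*97
   = 116.32 m^3/s.

116.32


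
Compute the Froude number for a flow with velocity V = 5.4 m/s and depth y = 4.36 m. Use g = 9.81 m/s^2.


The Froude number is defined as Fr = V / sqrt(g*y).
g*y = 9.81 * 4.36 = 42.7716.
sqrt(g*y) = sqrt(42.7716) = 6.54.
Fr = 5.4 / 6.54 = 0.8257.

0.8257


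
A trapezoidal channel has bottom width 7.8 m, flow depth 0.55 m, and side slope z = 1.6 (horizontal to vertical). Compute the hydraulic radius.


For a trapezoidal section with side slope z:
A = (b + z*y)*y = (7.8 + 1.6*0.55)*0.55 = 4.774 m^2.
P = b + 2*y*sqrt(1 + z^2) = 7.8 + 2*0.55*sqrt(1 + 1.6^2) = 9.875 m.
R = A/P = 4.774 / 9.875 = 0.4834 m.

0.4834


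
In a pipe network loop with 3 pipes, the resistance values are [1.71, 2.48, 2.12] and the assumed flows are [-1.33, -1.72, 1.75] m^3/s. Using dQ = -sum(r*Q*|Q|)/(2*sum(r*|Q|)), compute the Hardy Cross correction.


Numerator terms (r*Q*|Q|): 1.71*-1.33*|-1.33| = -3.0248; 2.48*-1.72*|-1.72| = -7.3368; 2.12*1.75*|1.75| = 6.4925.
Sum of numerator = -3.8692.
Denominator terms (r*|Q|): 1.71*|-1.33| = 2.2743; 2.48*|-1.72| = 4.2656; 2.12*|1.75| = 3.71.
2 * sum of denominator = 2 * 10.2499 = 20.4998.
dQ = --3.8692 / 20.4998 = 0.1887 m^3/s.

0.1887


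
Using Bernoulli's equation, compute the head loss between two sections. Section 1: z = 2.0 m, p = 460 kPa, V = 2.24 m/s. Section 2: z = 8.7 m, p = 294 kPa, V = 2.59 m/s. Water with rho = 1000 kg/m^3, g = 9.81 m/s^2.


Total head at each section: H = z + p/(rho*g) + V^2/(2g).
H1 = 2.0 + 460*1000/(1000*9.81) + 2.24^2/(2*9.81)
   = 2.0 + 46.891 + 0.2557
   = 49.147 m.
H2 = 8.7 + 294*1000/(1000*9.81) + 2.59^2/(2*9.81)
   = 8.7 + 29.969 + 0.3419
   = 39.011 m.
h_L = H1 - H2 = 49.147 - 39.011 = 10.135 m.

10.135


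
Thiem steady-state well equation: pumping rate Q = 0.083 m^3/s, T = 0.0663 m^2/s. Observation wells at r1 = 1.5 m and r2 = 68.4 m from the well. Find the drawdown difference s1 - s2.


Thiem equation: s1 - s2 = Q/(2*pi*T) * ln(r2/r1).
ln(r2/r1) = ln(68.4/1.5) = 3.8199.
Q/(2*pi*T) = 0.083 / (2*pi*0.0663) = 0.083 / 0.4166 = 0.1992.
s1 - s2 = 0.1992 * 3.8199 = 0.7611 m.

0.7611


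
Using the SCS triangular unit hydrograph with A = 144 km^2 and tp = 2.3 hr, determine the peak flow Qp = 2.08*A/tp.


SCS formula: Qp = 2.08 * A / tp.
Qp = 2.08 * 144 / 2.3
   = 299.52 / 2.3
   = 130.23 m^3/s per cm.

130.23


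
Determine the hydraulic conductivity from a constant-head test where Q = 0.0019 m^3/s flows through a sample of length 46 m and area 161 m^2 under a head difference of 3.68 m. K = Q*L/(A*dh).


From K = Q*L / (A*dh):
Numerator: Q*L = 0.0019 * 46 = 0.0874.
Denominator: A*dh = 161 * 3.68 = 592.48.
K = 0.0874 / 592.48 = 0.000148 m/s.

0.000148


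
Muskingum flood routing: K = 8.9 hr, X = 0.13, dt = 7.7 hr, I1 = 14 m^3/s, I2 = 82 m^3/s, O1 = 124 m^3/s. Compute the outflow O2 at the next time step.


Muskingum coefficients:
denom = 2*K*(1-X) + dt = 2*8.9*(1-0.13) + 7.7 = 23.186.
C0 = (dt - 2*K*X)/denom = (7.7 - 2*8.9*0.13)/23.186 = 0.2323.
C1 = (dt + 2*K*X)/denom = (7.7 + 2*8.9*0.13)/23.186 = 0.4319.
C2 = (2*K*(1-X) - dt)/denom = 0.3358.
O2 = C0*I2 + C1*I1 + C2*O1
   = 0.2323*82 + 0.4319*14 + 0.3358*124
   = 66.73 m^3/s.

66.73


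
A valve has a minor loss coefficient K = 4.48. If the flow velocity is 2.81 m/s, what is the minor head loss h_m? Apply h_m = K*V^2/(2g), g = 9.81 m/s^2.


Minor loss formula: h_m = K * V^2/(2g).
V^2 = 2.81^2 = 7.8961.
V^2/(2g) = 7.8961 / 19.62 = 0.4025 m.
h_m = 4.48 * 0.4025 = 1.803 m.

1.803


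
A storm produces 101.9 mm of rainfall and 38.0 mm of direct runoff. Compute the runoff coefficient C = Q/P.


The runoff coefficient C = runoff depth / rainfall depth.
C = 38.0 / 101.9
  = 0.3729.

0.3729


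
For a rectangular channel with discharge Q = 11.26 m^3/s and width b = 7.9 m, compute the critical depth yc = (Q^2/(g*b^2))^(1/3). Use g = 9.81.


Using yc = (Q^2 / (g * b^2))^(1/3):
Q^2 = 11.26^2 = 126.79.
g * b^2 = 9.81 * 7.9^2 = 9.81 * 62.41 = 612.24.
Q^2 / (g*b^2) = 126.79 / 612.24 = 0.2071.
yc = 0.2071^(1/3) = 0.5916 m.

0.5916


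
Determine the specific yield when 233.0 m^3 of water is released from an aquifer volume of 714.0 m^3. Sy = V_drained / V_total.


Specific yield Sy = Volume drained / Total volume.
Sy = 233.0 / 714.0
   = 0.3263.

0.3263


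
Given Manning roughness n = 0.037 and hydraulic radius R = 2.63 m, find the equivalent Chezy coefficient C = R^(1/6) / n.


The Chezy coefficient relates to Manning's n through C = R^(1/6) / n.
R^(1/6) = 2.63^(1/6) = 1.174878.
C = 1.174878 / 0.037 = 31.75 m^(1/2)/s.

31.75


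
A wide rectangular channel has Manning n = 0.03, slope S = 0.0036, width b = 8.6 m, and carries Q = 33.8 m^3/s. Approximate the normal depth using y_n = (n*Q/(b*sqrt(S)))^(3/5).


We use the wide-channel approximation y_n = (n*Q/(b*sqrt(S)))^(3/5).
sqrt(S) = sqrt(0.0036) = 0.06.
Numerator: n*Q = 0.03 * 33.8 = 1.014.
Denominator: b*sqrt(S) = 8.6 * 0.06 = 0.516.
arg = 1.9651.
y_n = 1.9651^(3/5) = 1.4998 m.

1.4998


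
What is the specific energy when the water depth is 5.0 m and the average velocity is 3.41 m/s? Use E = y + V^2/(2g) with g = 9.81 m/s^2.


Specific energy E = y + V^2/(2g).
Velocity head = V^2/(2g) = 3.41^2 / (2*9.81) = 11.6281 / 19.62 = 0.5927 m.
E = 5.0 + 0.5927 = 5.5927 m.

5.5927


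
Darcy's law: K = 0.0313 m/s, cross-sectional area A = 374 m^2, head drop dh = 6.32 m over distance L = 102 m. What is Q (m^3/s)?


Darcy's law: Q = K * A * i, where i = dh/L.
Hydraulic gradient i = 6.32 / 102 = 0.061961.
Q = 0.0313 * 374 * 0.061961
  = 0.7253 m^3/s.

0.7253


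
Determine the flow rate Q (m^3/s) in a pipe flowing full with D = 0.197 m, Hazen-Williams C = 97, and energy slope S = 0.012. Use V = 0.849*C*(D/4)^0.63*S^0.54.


For a full circular pipe, R = D/4 = 0.197/4 = 0.0493 m.
V = 0.849 * 97 * 0.0493^0.63 * 0.012^0.54
  = 0.849 * 97 * 0.150043 * 0.091782
  = 1.1341 m/s.
Pipe area A = pi*D^2/4 = pi*0.197^2/4 = 0.0305 m^2.
Q = A * V = 0.0305 * 1.1341 = 0.0346 m^3/s.

0.0346


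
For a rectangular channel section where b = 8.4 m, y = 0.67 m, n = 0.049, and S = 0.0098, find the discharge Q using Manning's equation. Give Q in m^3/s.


For a rectangular channel, the cross-sectional area A = b * y = 8.4 * 0.67 = 5.63 m^2.
The wetted perimeter P = b + 2y = 8.4 + 2*0.67 = 9.74 m.
Hydraulic radius R = A/P = 5.63/9.74 = 0.5778 m.
Velocity V = (1/n)*R^(2/3)*S^(1/2) = (1/0.049)*0.5778^(2/3)*0.0098^(1/2) = 1.4016 m/s.
Discharge Q = A * V = 5.63 * 1.4016 = 7.888 m^3/s.

7.888


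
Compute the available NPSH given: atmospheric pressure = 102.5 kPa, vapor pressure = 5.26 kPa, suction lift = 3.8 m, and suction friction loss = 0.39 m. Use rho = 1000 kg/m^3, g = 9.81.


NPSHa = p_atm/(rho*g) - z_s - hf_s - p_vap/(rho*g).
p_atm/(rho*g) = 102.5*1000 / (1000*9.81) = 10.449 m.
p_vap/(rho*g) = 5.26*1000 / (1000*9.81) = 0.536 m.
NPSHa = 10.449 - 3.8 - 0.39 - 0.536
      = 5.72 m.

5.72


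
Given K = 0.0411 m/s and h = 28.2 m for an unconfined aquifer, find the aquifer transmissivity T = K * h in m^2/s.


Transmissivity is defined as T = K * h.
T = 0.0411 * 28.2
  = 1.159 m^2/s.

1.159


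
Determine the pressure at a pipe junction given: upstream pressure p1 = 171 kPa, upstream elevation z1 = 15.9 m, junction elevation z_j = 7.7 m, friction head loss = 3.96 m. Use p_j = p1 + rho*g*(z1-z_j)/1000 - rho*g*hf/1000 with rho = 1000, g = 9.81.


Junction pressure: p_j = p1 + rho*g*(z1 - z_j)/1000 - rho*g*hf/1000.
Elevation term = 1000*9.81*(15.9 - 7.7)/1000 = 80.442 kPa.
Friction term = 1000*9.81*3.96/1000 = 38.848 kPa.
p_j = 171 + 80.442 - 38.848 = 212.59 kPa.

212.59


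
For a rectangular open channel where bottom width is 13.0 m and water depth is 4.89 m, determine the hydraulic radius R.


For a rectangular section:
Flow area A = b * y = 13.0 * 4.89 = 63.57 m^2.
Wetted perimeter P = b + 2y = 13.0 + 2*4.89 = 22.78 m.
Hydraulic radius R = A/P = 63.57 / 22.78 = 2.7906 m.

2.7906


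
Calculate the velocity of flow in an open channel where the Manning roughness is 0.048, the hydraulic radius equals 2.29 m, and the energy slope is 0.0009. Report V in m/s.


Manning's equation gives V = (1/n) * R^(2/3) * S^(1/2).
First, compute R^(2/3) = 2.29^(2/3) = 1.7374.
Next, S^(1/2) = 0.0009^(1/2) = 0.03.
Then 1/n = 1/0.048 = 20.83.
V = 20.83 * 1.7374 * 0.03 = 1.0859 m/s.

1.0859


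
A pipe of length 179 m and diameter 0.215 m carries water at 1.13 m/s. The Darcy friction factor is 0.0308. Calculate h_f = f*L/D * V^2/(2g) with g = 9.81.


Darcy-Weisbach equation: h_f = f * (L/D) * V^2/(2g).
f * L/D = 0.0308 * 179/0.215 = 25.6428.
V^2/(2g) = 1.13^2 / (2*9.81) = 1.2769 / 19.62 = 0.0651 m.
h_f = 25.6428 * 0.0651 = 1.669 m.

1.669


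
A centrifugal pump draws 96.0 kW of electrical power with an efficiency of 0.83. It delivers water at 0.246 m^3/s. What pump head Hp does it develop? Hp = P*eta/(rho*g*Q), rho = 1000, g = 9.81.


Pump head formula: Hp = P * eta / (rho * g * Q).
Numerator: P * eta = 96.0 * 1000 * 0.83 = 79680.0 W.
Denominator: rho * g * Q = 1000 * 9.81 * 0.246 = 2413.26.
Hp = 79680.0 / 2413.26 = 33.02 m.

33.02


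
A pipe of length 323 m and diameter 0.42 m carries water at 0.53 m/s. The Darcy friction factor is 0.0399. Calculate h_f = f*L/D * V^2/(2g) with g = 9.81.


Darcy-Weisbach equation: h_f = f * (L/D) * V^2/(2g).
f * L/D = 0.0399 * 323/0.42 = 30.685.
V^2/(2g) = 0.53^2 / (2*9.81) = 0.2809 / 19.62 = 0.0143 m.
h_f = 30.685 * 0.0143 = 0.439 m.

0.439


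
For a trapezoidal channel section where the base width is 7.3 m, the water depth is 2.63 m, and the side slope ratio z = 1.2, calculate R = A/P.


For a trapezoidal section with side slope z:
A = (b + z*y)*y = (7.3 + 1.2*2.63)*2.63 = 27.499 m^2.
P = b + 2*y*sqrt(1 + z^2) = 7.3 + 2*2.63*sqrt(1 + 1.2^2) = 15.516 m.
R = A/P = 27.499 / 15.516 = 1.7723 m.

1.7723


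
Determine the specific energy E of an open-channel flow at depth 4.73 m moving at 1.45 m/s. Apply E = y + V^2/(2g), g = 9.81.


Specific energy E = y + V^2/(2g).
Velocity head = V^2/(2g) = 1.45^2 / (2*9.81) = 2.1025 / 19.62 = 0.1072 m.
E = 4.73 + 0.1072 = 4.8372 m.

4.8372


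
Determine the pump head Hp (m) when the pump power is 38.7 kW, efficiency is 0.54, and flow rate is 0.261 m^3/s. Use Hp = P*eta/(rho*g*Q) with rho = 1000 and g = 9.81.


Pump head formula: Hp = P * eta / (rho * g * Q).
Numerator: P * eta = 38.7 * 1000 * 0.54 = 20898.0 W.
Denominator: rho * g * Q = 1000 * 9.81 * 0.261 = 2560.41.
Hp = 20898.0 / 2560.41 = 8.16 m.

8.16


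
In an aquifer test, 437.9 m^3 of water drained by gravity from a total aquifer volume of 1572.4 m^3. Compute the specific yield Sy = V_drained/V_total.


Specific yield Sy = Volume drained / Total volume.
Sy = 437.9 / 1572.4
   = 0.2785.

0.2785


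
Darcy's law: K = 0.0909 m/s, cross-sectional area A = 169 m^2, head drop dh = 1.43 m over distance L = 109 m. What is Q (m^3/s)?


Darcy's law: Q = K * A * i, where i = dh/L.
Hydraulic gradient i = 1.43 / 109 = 0.013119.
Q = 0.0909 * 169 * 0.013119
  = 0.2015 m^3/s.

0.2015


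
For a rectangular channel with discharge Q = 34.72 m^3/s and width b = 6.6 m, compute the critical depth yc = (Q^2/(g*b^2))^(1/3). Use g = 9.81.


Using yc = (Q^2 / (g * b^2))^(1/3):
Q^2 = 34.72^2 = 1205.48.
g * b^2 = 9.81 * 6.6^2 = 9.81 * 43.56 = 427.32.
Q^2 / (g*b^2) = 1205.48 / 427.32 = 2.821.
yc = 2.821^(1/3) = 1.413 m.

1.413


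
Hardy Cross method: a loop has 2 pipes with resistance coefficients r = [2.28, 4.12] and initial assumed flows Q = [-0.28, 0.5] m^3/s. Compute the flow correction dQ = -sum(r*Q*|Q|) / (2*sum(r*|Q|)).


Numerator terms (r*Q*|Q|): 2.28*-0.28*|-0.28| = -0.1788; 4.12*0.5*|0.5| = 1.03.
Sum of numerator = 0.8512.
Denominator terms (r*|Q|): 2.28*|-0.28| = 0.6384; 4.12*|0.5| = 2.06.
2 * sum of denominator = 2 * 2.6984 = 5.3968.
dQ = -0.8512 / 5.3968 = -0.1577 m^3/s.

-0.1577


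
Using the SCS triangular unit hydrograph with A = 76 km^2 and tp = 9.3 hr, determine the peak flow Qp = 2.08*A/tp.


SCS formula: Qp = 2.08 * A / tp.
Qp = 2.08 * 76 / 9.3
   = 158.08 / 9.3
   = 17.0 m^3/s per cm.

17.0


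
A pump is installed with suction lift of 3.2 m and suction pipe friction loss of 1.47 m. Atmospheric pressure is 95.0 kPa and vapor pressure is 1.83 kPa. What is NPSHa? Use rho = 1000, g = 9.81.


NPSHa = p_atm/(rho*g) - z_s - hf_s - p_vap/(rho*g).
p_atm/(rho*g) = 95.0*1000 / (1000*9.81) = 9.684 m.
p_vap/(rho*g) = 1.83*1000 / (1000*9.81) = 0.187 m.
NPSHa = 9.684 - 3.2 - 1.47 - 0.187
      = 4.83 m.

4.83


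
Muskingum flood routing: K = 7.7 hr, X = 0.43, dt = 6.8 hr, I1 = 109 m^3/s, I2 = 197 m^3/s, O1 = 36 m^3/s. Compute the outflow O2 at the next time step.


Muskingum coefficients:
denom = 2*K*(1-X) + dt = 2*7.7*(1-0.43) + 6.8 = 15.578.
C0 = (dt - 2*K*X)/denom = (6.8 - 2*7.7*0.43)/15.578 = 0.0114.
C1 = (dt + 2*K*X)/denom = (6.8 + 2*7.7*0.43)/15.578 = 0.8616.
C2 = (2*K*(1-X) - dt)/denom = 0.127.
O2 = C0*I2 + C1*I1 + C2*O1
   = 0.0114*197 + 0.8616*109 + 0.127*36
   = 100.74 m^3/s.

100.74


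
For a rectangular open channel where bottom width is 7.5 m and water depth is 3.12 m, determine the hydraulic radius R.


For a rectangular section:
Flow area A = b * y = 7.5 * 3.12 = 23.4 m^2.
Wetted perimeter P = b + 2y = 7.5 + 2*3.12 = 13.74 m.
Hydraulic radius R = A/P = 23.4 / 13.74 = 1.7031 m.

1.7031


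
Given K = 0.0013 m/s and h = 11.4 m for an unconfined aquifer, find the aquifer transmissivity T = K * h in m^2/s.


Transmissivity is defined as T = K * h.
T = 0.0013 * 11.4
  = 0.0148 m^2/s.

0.0148


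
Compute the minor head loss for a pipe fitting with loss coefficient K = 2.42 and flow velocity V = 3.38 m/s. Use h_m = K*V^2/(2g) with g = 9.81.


Minor loss formula: h_m = K * V^2/(2g).
V^2 = 3.38^2 = 11.4244.
V^2/(2g) = 11.4244 / 19.62 = 0.5823 m.
h_m = 2.42 * 0.5823 = 1.4091 m.

1.4091


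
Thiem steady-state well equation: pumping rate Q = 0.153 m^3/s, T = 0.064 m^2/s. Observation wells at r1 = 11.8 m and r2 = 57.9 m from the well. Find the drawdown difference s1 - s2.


Thiem equation: s1 - s2 = Q/(2*pi*T) * ln(r2/r1).
ln(r2/r1) = ln(57.9/11.8) = 1.5906.
Q/(2*pi*T) = 0.153 / (2*pi*0.064) = 0.153 / 0.4021 = 0.3805.
s1 - s2 = 0.3805 * 1.5906 = 0.6052 m.

0.6052


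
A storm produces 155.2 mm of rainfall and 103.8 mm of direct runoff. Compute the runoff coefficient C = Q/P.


The runoff coefficient C = runoff depth / rainfall depth.
C = 103.8 / 155.2
  = 0.6688.

0.6688


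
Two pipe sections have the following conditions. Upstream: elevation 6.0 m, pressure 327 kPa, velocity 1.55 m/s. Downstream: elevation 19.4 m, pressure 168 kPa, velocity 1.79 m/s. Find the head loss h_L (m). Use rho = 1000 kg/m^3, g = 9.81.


Total head at each section: H = z + p/(rho*g) + V^2/(2g).
H1 = 6.0 + 327*1000/(1000*9.81) + 1.55^2/(2*9.81)
   = 6.0 + 33.333 + 0.1225
   = 39.456 m.
H2 = 19.4 + 168*1000/(1000*9.81) + 1.79^2/(2*9.81)
   = 19.4 + 17.125 + 0.1633
   = 36.689 m.
h_L = H1 - H2 = 39.456 - 36.689 = 2.767 m.

2.767


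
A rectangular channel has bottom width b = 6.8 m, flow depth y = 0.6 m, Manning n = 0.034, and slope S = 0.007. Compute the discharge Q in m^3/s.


For a rectangular channel, the cross-sectional area A = b * y = 6.8 * 0.6 = 4.08 m^2.
The wetted perimeter P = b + 2y = 6.8 + 2*0.6 = 8.0 m.
Hydraulic radius R = A/P = 4.08/8.0 = 0.51 m.
Velocity V = (1/n)*R^(2/3)*S^(1/2) = (1/0.034)*0.51^(2/3)*0.007^(1/2) = 1.5708 m/s.
Discharge Q = A * V = 4.08 * 1.5708 = 6.409 m^3/s.

6.409


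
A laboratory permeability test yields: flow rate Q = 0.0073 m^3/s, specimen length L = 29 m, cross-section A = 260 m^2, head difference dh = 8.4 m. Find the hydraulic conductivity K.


From K = Q*L / (A*dh):
Numerator: Q*L = 0.0073 * 29 = 0.2117.
Denominator: A*dh = 260 * 8.4 = 2184.0.
K = 0.2117 / 2184.0 = 9.7e-05 m/s.

9.7e-05


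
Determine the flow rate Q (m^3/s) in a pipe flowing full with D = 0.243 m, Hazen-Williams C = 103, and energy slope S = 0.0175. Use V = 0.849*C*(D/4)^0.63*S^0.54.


For a full circular pipe, R = D/4 = 0.243/4 = 0.0607 m.
V = 0.849 * 103 * 0.0607^0.63 * 0.0175^0.54
  = 0.849 * 103 * 0.171251 * 0.112523
  = 1.6851 m/s.
Pipe area A = pi*D^2/4 = pi*0.243^2/4 = 0.0464 m^2.
Q = A * V = 0.0464 * 1.6851 = 0.0781 m^3/s.

0.0781


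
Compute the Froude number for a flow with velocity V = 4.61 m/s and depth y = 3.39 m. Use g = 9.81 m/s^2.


The Froude number is defined as Fr = V / sqrt(g*y).
g*y = 9.81 * 3.39 = 33.2559.
sqrt(g*y) = sqrt(33.2559) = 5.7668.
Fr = 4.61 / 5.7668 = 0.7994.

0.7994


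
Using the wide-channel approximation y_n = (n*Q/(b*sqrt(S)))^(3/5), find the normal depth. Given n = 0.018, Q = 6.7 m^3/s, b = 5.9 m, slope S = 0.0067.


We use the wide-channel approximation y_n = (n*Q/(b*sqrt(S)))^(3/5).
sqrt(S) = sqrt(0.0067) = 0.081854.
Numerator: n*Q = 0.018 * 6.7 = 0.1206.
Denominator: b*sqrt(S) = 5.9 * 0.081854 = 0.482939.
arg = 0.2497.
y_n = 0.2497^(3/5) = 0.435 m.

0.435


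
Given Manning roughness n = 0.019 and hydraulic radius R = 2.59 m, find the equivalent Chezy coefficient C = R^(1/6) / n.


The Chezy coefficient relates to Manning's n through C = R^(1/6) / n.
R^(1/6) = 2.59^(1/6) = 1.17188.
C = 1.17188 / 0.019 = 61.68 m^(1/2)/s.

61.68


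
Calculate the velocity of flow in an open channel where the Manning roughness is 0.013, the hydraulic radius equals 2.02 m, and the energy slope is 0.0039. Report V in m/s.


Manning's equation gives V = (1/n) * R^(2/3) * S^(1/2).
First, compute R^(2/3) = 2.02^(2/3) = 1.598.
Next, S^(1/2) = 0.0039^(1/2) = 0.06245.
Then 1/n = 1/0.013 = 76.92.
V = 76.92 * 1.598 * 0.06245 = 7.6764 m/s.

7.6764


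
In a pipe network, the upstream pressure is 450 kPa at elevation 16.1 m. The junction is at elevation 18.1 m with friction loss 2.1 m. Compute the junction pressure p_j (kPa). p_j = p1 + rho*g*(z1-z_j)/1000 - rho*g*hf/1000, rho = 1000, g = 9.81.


Junction pressure: p_j = p1 + rho*g*(z1 - z_j)/1000 - rho*g*hf/1000.
Elevation term = 1000*9.81*(16.1 - 18.1)/1000 = -19.62 kPa.
Friction term = 1000*9.81*2.1/1000 = 20.601 kPa.
p_j = 450 + -19.62 - 20.601 = 409.78 kPa.

409.78


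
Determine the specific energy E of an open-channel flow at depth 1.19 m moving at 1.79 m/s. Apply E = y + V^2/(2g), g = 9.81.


Specific energy E = y + V^2/(2g).
Velocity head = V^2/(2g) = 1.79^2 / (2*9.81) = 3.2041 / 19.62 = 0.1633 m.
E = 1.19 + 0.1633 = 1.3533 m.

1.3533


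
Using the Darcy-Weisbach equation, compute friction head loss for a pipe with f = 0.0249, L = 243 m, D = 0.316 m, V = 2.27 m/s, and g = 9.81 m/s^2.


Darcy-Weisbach equation: h_f = f * (L/D) * V^2/(2g).
f * L/D = 0.0249 * 243/0.316 = 19.1478.
V^2/(2g) = 2.27^2 / (2*9.81) = 5.1529 / 19.62 = 0.2626 m.
h_f = 19.1478 * 0.2626 = 5.029 m.

5.029


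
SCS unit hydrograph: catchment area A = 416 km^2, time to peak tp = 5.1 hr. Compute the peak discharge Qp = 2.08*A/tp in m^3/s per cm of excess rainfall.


SCS formula: Qp = 2.08 * A / tp.
Qp = 2.08 * 416 / 5.1
   = 865.28 / 5.1
   = 169.66 m^3/s per cm.

169.66


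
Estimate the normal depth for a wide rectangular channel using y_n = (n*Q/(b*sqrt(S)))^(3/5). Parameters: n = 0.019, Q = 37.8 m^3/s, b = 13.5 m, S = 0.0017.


We use the wide-channel approximation y_n = (n*Q/(b*sqrt(S)))^(3/5).
sqrt(S) = sqrt(0.0017) = 0.041231.
Numerator: n*Q = 0.019 * 37.8 = 0.7182.
Denominator: b*sqrt(S) = 13.5 * 0.041231 = 0.556618.
arg = 1.2903.
y_n = 1.2903^(3/5) = 1.1652 m.

1.1652


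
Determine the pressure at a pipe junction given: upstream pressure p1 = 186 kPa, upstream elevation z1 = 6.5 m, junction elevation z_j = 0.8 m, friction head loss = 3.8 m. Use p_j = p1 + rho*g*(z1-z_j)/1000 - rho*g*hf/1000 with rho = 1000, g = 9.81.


Junction pressure: p_j = p1 + rho*g*(z1 - z_j)/1000 - rho*g*hf/1000.
Elevation term = 1000*9.81*(6.5 - 0.8)/1000 = 55.917 kPa.
Friction term = 1000*9.81*3.8/1000 = 37.278 kPa.
p_j = 186 + 55.917 - 37.278 = 204.64 kPa.

204.64


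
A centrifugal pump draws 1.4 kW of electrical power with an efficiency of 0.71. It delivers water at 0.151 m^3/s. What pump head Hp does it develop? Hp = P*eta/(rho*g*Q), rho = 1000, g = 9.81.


Pump head formula: Hp = P * eta / (rho * g * Q).
Numerator: P * eta = 1.4 * 1000 * 0.71 = 994.0 W.
Denominator: rho * g * Q = 1000 * 9.81 * 0.151 = 1481.31.
Hp = 994.0 / 1481.31 = 0.67 m.

0.67


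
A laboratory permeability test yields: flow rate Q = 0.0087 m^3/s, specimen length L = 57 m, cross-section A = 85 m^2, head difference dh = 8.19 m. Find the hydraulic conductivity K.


From K = Q*L / (A*dh):
Numerator: Q*L = 0.0087 * 57 = 0.4959.
Denominator: A*dh = 85 * 8.19 = 696.15.
K = 0.4959 / 696.15 = 0.000712 m/s.

0.000712


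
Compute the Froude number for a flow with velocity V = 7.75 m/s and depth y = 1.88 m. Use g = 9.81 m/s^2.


The Froude number is defined as Fr = V / sqrt(g*y).
g*y = 9.81 * 1.88 = 18.4428.
sqrt(g*y) = sqrt(18.4428) = 4.2945.
Fr = 7.75 / 4.2945 = 1.8046.

1.8046


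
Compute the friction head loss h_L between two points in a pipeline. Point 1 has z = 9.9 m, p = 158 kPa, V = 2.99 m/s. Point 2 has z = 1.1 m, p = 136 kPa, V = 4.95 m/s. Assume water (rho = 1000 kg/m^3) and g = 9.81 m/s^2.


Total head at each section: H = z + p/(rho*g) + V^2/(2g).
H1 = 9.9 + 158*1000/(1000*9.81) + 2.99^2/(2*9.81)
   = 9.9 + 16.106 + 0.4557
   = 26.462 m.
H2 = 1.1 + 136*1000/(1000*9.81) + 4.95^2/(2*9.81)
   = 1.1 + 13.863 + 1.2489
   = 16.212 m.
h_L = H1 - H2 = 26.462 - 16.212 = 10.249 m.

10.249


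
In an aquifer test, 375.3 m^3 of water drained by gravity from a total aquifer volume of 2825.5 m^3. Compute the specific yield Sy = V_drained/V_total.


Specific yield Sy = Volume drained / Total volume.
Sy = 375.3 / 2825.5
   = 0.1328.

0.1328


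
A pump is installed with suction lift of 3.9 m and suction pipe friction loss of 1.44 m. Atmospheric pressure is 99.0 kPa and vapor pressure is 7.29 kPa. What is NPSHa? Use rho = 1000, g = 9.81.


NPSHa = p_atm/(rho*g) - z_s - hf_s - p_vap/(rho*g).
p_atm/(rho*g) = 99.0*1000 / (1000*9.81) = 10.092 m.
p_vap/(rho*g) = 7.29*1000 / (1000*9.81) = 0.743 m.
NPSHa = 10.092 - 3.9 - 1.44 - 0.743
      = 4.01 m.

4.01


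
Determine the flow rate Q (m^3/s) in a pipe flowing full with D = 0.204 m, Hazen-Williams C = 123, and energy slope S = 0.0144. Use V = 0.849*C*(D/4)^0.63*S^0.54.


For a full circular pipe, R = D/4 = 0.204/4 = 0.051 m.
V = 0.849 * 123 * 0.051^0.63 * 0.0144^0.54
  = 0.849 * 123 * 0.15338 * 0.101278
  = 1.6222 m/s.
Pipe area A = pi*D^2/4 = pi*0.204^2/4 = 0.0327 m^2.
Q = A * V = 0.0327 * 1.6222 = 0.053 m^3/s.

0.053


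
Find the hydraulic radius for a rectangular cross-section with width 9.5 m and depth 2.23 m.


For a rectangular section:
Flow area A = b * y = 9.5 * 2.23 = 21.18 m^2.
Wetted perimeter P = b + 2y = 9.5 + 2*2.23 = 13.96 m.
Hydraulic radius R = A/P = 21.18 / 13.96 = 1.5176 m.

1.5176


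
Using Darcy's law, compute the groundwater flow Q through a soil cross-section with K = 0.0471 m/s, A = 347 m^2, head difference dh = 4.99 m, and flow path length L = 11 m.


Darcy's law: Q = K * A * i, where i = dh/L.
Hydraulic gradient i = 4.99 / 11 = 0.453636.
Q = 0.0471 * 347 * 0.453636
  = 7.4141 m^3/s.

7.4141


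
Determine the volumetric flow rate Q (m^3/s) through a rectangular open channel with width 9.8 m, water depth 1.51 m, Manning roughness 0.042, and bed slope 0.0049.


For a rectangular channel, the cross-sectional area A = b * y = 9.8 * 1.51 = 14.8 m^2.
The wetted perimeter P = b + 2y = 9.8 + 2*1.51 = 12.82 m.
Hydraulic radius R = A/P = 14.8/12.82 = 1.1543 m.
Velocity V = (1/n)*R^(2/3)*S^(1/2) = (1/0.042)*1.1543^(2/3)*0.0049^(1/2) = 1.834 m/s.
Discharge Q = A * V = 14.8 * 1.834 = 27.139 m^3/s.

27.139


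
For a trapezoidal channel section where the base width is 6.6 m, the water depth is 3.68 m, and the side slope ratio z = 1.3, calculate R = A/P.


For a trapezoidal section with side slope z:
A = (b + z*y)*y = (6.6 + 1.3*3.68)*3.68 = 41.893 m^2.
P = b + 2*y*sqrt(1 + z^2) = 6.6 + 2*3.68*sqrt(1 + 1.3^2) = 18.671 m.
R = A/P = 41.893 / 18.671 = 2.2437 m.

2.2437


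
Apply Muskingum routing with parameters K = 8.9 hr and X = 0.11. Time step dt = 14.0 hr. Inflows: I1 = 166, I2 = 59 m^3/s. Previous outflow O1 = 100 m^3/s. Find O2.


Muskingum coefficients:
denom = 2*K*(1-X) + dt = 2*8.9*(1-0.11) + 14.0 = 29.842.
C0 = (dt - 2*K*X)/denom = (14.0 - 2*8.9*0.11)/29.842 = 0.4035.
C1 = (dt + 2*K*X)/denom = (14.0 + 2*8.9*0.11)/29.842 = 0.5347.
C2 = (2*K*(1-X) - dt)/denom = 0.0617.
O2 = C0*I2 + C1*I1 + C2*O1
   = 0.4035*59 + 0.5347*166 + 0.0617*100
   = 118.75 m^3/s.

118.75


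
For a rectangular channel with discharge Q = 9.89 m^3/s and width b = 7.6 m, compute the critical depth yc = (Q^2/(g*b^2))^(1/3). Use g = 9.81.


Using yc = (Q^2 / (g * b^2))^(1/3):
Q^2 = 9.89^2 = 97.81.
g * b^2 = 9.81 * 7.6^2 = 9.81 * 57.76 = 566.63.
Q^2 / (g*b^2) = 97.81 / 566.63 = 0.1726.
yc = 0.1726^(1/3) = 0.5568 m.

0.5568


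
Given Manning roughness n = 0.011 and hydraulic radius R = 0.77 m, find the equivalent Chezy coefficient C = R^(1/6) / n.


The Chezy coefficient relates to Manning's n through C = R^(1/6) / n.
R^(1/6) = 0.77^(1/6) = 0.957374.
C = 0.957374 / 0.011 = 87.03 m^(1/2)/s.

87.03


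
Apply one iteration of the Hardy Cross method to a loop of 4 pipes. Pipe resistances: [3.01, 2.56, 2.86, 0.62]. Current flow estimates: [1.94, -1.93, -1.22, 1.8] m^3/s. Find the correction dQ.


Numerator terms (r*Q*|Q|): 3.01*1.94*|1.94| = 11.3284; 2.56*-1.93*|-1.93| = -9.5357; 2.86*-1.22*|-1.22| = -4.2568; 0.62*1.8*|1.8| = 2.0088.
Sum of numerator = -0.4553.
Denominator terms (r*|Q|): 3.01*|1.94| = 5.8394; 2.56*|-1.93| = 4.9408; 2.86*|-1.22| = 3.4892; 0.62*|1.8| = 1.116.
2 * sum of denominator = 2 * 15.3854 = 30.7708.
dQ = --0.4553 / 30.7708 = 0.0148 m^3/s.

0.0148


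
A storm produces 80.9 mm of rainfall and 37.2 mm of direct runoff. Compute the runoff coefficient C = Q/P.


The runoff coefficient C = runoff depth / rainfall depth.
C = 37.2 / 80.9
  = 0.4598.

0.4598


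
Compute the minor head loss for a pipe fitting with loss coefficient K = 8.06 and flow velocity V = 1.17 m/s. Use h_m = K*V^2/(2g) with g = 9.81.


Minor loss formula: h_m = K * V^2/(2g).
V^2 = 1.17^2 = 1.3689.
V^2/(2g) = 1.3689 / 19.62 = 0.0698 m.
h_m = 8.06 * 0.0698 = 0.5624 m.

0.5624


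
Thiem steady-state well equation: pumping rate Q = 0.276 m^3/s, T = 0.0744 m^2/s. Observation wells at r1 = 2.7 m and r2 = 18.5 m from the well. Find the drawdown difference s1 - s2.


Thiem equation: s1 - s2 = Q/(2*pi*T) * ln(r2/r1).
ln(r2/r1) = ln(18.5/2.7) = 1.9245.
Q/(2*pi*T) = 0.276 / (2*pi*0.0744) = 0.276 / 0.4675 = 0.5904.
s1 - s2 = 0.5904 * 1.9245 = 1.1363 m.

1.1363


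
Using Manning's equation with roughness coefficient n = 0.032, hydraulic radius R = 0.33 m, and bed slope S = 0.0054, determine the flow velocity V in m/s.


Manning's equation gives V = (1/n) * R^(2/3) * S^(1/2).
First, compute R^(2/3) = 0.33^(2/3) = 0.4775.
Next, S^(1/2) = 0.0054^(1/2) = 0.073485.
Then 1/n = 1/0.032 = 31.25.
V = 31.25 * 0.4775 * 0.073485 = 1.0966 m/s.

1.0966


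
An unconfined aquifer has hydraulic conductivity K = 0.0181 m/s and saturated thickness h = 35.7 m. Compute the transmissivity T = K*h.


Transmissivity is defined as T = K * h.
T = 0.0181 * 35.7
  = 0.6462 m^2/s.

0.6462


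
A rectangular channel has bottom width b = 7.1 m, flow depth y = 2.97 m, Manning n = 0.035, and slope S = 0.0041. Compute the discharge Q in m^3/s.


For a rectangular channel, the cross-sectional area A = b * y = 7.1 * 2.97 = 21.09 m^2.
The wetted perimeter P = b + 2y = 7.1 + 2*2.97 = 13.04 m.
Hydraulic radius R = A/P = 21.09/13.04 = 1.6171 m.
Velocity V = (1/n)*R^(2/3)*S^(1/2) = (1/0.035)*1.6171^(2/3)*0.0041^(1/2) = 2.5205 m/s.
Discharge Q = A * V = 21.09 * 2.5205 = 53.149 m^3/s.

53.149


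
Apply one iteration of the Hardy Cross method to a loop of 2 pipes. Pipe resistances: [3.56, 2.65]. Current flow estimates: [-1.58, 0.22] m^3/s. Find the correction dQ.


Numerator terms (r*Q*|Q|): 3.56*-1.58*|-1.58| = -8.8872; 2.65*0.22*|0.22| = 0.1283.
Sum of numerator = -8.7589.
Denominator terms (r*|Q|): 3.56*|-1.58| = 5.6248; 2.65*|0.22| = 0.583.
2 * sum of denominator = 2 * 6.2078 = 12.4156.
dQ = --8.7589 / 12.4156 = 0.7055 m^3/s.

0.7055


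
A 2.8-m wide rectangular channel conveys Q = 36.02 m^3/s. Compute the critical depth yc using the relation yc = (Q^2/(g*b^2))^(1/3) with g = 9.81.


Using yc = (Q^2 / (g * b^2))^(1/3):
Q^2 = 36.02^2 = 1297.44.
g * b^2 = 9.81 * 2.8^2 = 9.81 * 7.84 = 76.91.
Q^2 / (g*b^2) = 1297.44 / 76.91 = 16.8696.
yc = 16.8696^(1/3) = 2.5647 m.

2.5647


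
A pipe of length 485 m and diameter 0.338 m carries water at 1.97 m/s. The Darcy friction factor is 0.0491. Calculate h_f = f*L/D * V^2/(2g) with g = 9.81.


Darcy-Weisbach equation: h_f = f * (L/D) * V^2/(2g).
f * L/D = 0.0491 * 485/0.338 = 70.4541.
V^2/(2g) = 1.97^2 / (2*9.81) = 3.8809 / 19.62 = 0.1978 m.
h_f = 70.4541 * 0.1978 = 13.936 m.

13.936


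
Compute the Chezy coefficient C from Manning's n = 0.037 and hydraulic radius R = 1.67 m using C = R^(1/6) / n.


The Chezy coefficient relates to Manning's n through C = R^(1/6) / n.
R^(1/6) = 1.67^(1/6) = 1.08923.
C = 1.08923 / 0.037 = 29.44 m^(1/2)/s.

29.44


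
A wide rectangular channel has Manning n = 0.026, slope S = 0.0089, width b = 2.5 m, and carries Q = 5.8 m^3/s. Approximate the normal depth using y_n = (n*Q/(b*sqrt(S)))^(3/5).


We use the wide-channel approximation y_n = (n*Q/(b*sqrt(S)))^(3/5).
sqrt(S) = sqrt(0.0089) = 0.09434.
Numerator: n*Q = 0.026 * 5.8 = 0.1508.
Denominator: b*sqrt(S) = 2.5 * 0.09434 = 0.23585.
arg = 0.6394.
y_n = 0.6394^(3/5) = 0.7646 m.

0.7646


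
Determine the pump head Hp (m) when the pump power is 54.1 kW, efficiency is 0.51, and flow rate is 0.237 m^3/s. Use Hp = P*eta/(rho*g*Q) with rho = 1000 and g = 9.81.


Pump head formula: Hp = P * eta / (rho * g * Q).
Numerator: P * eta = 54.1 * 1000 * 0.51 = 27591.0 W.
Denominator: rho * g * Q = 1000 * 9.81 * 0.237 = 2324.97.
Hp = 27591.0 / 2324.97 = 11.87 m.

11.87


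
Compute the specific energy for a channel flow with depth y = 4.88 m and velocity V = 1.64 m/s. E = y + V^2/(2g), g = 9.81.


Specific energy E = y + V^2/(2g).
Velocity head = V^2/(2g) = 1.64^2 / (2*9.81) = 2.6896 / 19.62 = 0.1371 m.
E = 4.88 + 0.1371 = 5.0171 m.

5.0171


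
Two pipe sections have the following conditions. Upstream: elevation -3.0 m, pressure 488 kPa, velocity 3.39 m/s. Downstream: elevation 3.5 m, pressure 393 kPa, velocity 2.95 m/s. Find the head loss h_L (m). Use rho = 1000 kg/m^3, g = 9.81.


Total head at each section: H = z + p/(rho*g) + V^2/(2g).
H1 = -3.0 + 488*1000/(1000*9.81) + 3.39^2/(2*9.81)
   = -3.0 + 49.745 + 0.5857
   = 47.331 m.
H2 = 3.5 + 393*1000/(1000*9.81) + 2.95^2/(2*9.81)
   = 3.5 + 40.061 + 0.4436
   = 44.005 m.
h_L = H1 - H2 = 47.331 - 44.005 = 3.326 m.

3.326
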